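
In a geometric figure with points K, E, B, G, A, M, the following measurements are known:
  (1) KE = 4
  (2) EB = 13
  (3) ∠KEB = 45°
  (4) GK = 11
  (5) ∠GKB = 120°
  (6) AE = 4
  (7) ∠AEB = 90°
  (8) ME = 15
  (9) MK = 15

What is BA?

Step 1: By the law of cosines on triangle BEA: BA² = 13² + 4² − 2·13·4·cos(90°) = 185, so BA = √185.

Therefore, the length of BA = √185.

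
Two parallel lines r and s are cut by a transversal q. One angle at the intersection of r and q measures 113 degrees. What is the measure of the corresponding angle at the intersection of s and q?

When a transversal crosses parallel lines, angles in the same position at each intersection are called corresponding angles.
These are always equal, so the answer is 113 degrees.

113 degrees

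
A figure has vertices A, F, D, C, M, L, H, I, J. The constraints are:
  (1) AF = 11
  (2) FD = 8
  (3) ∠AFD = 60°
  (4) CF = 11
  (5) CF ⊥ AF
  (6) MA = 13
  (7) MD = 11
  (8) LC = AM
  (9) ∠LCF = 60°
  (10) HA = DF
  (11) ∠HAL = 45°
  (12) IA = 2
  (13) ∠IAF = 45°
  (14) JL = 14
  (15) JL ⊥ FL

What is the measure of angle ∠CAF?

Step 1: By the law of cosines on triangle AFC: AC² = 11² + 11² − 2·11·11·cos(90°) = 242, so AC = 11·√2.
Step 2: By the inverse law of cosines on triangle CAF: cos(∠CAF) = ((11·√2)² + 11² − 11²) / (2·11·√2·11) = 242/342.24 = 0.7071, so ∠CAF = 45°.

Therefore, the measure of angle ∠CAF = 45°.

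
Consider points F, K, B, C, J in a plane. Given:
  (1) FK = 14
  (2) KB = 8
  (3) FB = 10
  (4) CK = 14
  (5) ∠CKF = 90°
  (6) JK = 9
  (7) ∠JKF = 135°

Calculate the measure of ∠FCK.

Step 1: By the law of cosines on triangle CKF: CF² = 14² + 14² − 2·14·14·cos(90°) = 392, so CF = 14·√2.
Step 2: By the inverse law of cosines on triangle FCK: cos(∠FCK) = ((14·√2)² + 14² − 14²) / (2·14·√2·14) = 392/554.37 = 0.7071, so ∠FCK = 45°.

Therefore, the measure of angle ∠FCK = 45°.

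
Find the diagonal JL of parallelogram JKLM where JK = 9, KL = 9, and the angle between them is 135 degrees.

The diagonal of a parallelogram can be found by treating two adjacent sides and the diagonal as a triangle.
Applying the law of cosines with sides 9, 9 and included angle 135°:
d^2 = 81 + 81 - 162*cos(135°) = 81*sqrt(2) + 162
d = 9*sqrt(sqrt(2) + 2)

9*sqrt(sqrt(2) + 2)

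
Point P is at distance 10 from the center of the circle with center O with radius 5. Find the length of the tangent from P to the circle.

Let T be the point of tangency. Then OT ⊥ PT (radius ⊥ tangent).
In right triangle OTP: OP² = OT² + PT²
10² = 5² + PT²
PT² = 75, PT = 5*sqrt(3)

5*sqrt(3)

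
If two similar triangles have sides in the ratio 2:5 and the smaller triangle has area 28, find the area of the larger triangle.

The ratio of areas of similar triangles = (side ratio)^2.
Side ratio = 2:5, so area ratio = 4:25.
Area of the larger triangle / Area of the smaller triangle = 25/4
Area of the larger triangle = 28 * 25/4 = 175

175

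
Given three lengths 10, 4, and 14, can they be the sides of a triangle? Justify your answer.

The longest side is 14. The other two sides sum to 4 + 10 = 14.
Since 14 ≤ 14, the two shorter sides cannot reach around to close the triangle.

No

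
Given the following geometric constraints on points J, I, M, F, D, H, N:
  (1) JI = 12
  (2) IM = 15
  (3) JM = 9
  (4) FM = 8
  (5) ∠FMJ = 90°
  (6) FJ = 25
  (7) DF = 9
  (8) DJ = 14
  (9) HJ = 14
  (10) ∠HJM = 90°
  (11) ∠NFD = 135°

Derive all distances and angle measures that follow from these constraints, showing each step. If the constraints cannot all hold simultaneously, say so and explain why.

These constraints are not satisfiable: by the triangle inequality in triangle DFJ, (7) DF = 9 and (8) DJ = 14 force FJ ≤ 9 + 14 = 23, but (6) says FJ = 25. No planar figure meets all of them, so nothing further can be derived.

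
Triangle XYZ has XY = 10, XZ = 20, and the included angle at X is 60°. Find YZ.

By the law of cosines: YZ^2 = XY^2 + XZ^2 - 2*XY*XZ*cos(X)
YZ^2 = 10^2 + 20^2 - 2*10*20*cos(60°)
YZ^2 = 100 + 400 - 400*(1/2)
YZ^2 = 300
YZ = 10*sqrt(3)

10*sqrt(3)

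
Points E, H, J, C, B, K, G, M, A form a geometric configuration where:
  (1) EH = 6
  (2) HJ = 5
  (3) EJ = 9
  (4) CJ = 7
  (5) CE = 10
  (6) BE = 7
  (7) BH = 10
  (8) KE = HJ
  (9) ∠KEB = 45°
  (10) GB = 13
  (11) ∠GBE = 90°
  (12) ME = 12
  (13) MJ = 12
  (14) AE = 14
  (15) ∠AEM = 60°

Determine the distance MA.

Step 1: By the law of cosines on triangle MEA: MA² = 12² + 14² − 2·12·14·cos(60°) = 172, so MA = 2·√43.

Therefore, the length of MA = 2·√43.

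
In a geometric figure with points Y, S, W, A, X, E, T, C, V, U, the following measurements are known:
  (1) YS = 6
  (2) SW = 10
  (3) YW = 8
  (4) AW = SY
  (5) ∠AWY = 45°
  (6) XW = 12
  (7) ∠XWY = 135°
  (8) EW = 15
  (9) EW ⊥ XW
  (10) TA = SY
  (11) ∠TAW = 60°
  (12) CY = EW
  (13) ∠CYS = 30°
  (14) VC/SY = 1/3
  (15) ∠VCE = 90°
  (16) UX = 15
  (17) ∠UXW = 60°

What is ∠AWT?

From the given relations: AW = SY = 6; TA = SY = 6.
Step 1: By the law of cosines on triangle WAT: WT² = 6² + 6² − 2·6·6·cos(60°) = 36, so WT = 6.
Step 2: By the inverse law of cosines on triangle AWT: cos(∠AWT) = (6² + 6² − 6²) / (2·6·6) = 36/72 = 0.5, so ∠AWT = 60°.

Therefore, the measure of angle ∠AWT = 60°.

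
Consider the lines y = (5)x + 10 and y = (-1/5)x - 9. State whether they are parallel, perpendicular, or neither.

Slope of line 1: m1 = 5
Slope of line 2: m2 = -1/5
Two lines are perpendicular when the product of their slopes is -1 (negative reciprocals).
m1 * m2 = (5) * (-1/5) = -1, confirming perpendicularity.

Perpendicular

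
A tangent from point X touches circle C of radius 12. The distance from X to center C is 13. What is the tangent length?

tangent = √(d² - r²) = √(13² - 12²) = √(169 - 144) = √25 = 5

5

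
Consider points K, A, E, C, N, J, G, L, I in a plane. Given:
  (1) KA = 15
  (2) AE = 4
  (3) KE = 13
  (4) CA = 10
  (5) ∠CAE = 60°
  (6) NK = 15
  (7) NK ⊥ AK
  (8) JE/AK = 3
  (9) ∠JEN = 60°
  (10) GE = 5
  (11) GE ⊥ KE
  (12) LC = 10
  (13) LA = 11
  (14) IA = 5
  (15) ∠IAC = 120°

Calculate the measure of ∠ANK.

Step 1: By the law of cosines on triangle NKA: NA² = 15² + 15² − 2·15·15·cos(90°) = 450, so NA = 15·√2.
Step 2: By the inverse law of cosines on triangle ANK: cos(∠ANK) = ((15·√2)² + 15² − 15²) / (2·15·√2·15) = 450/636.4 = 0.7071, so ∠ANK = 45°.

Therefore, the measure of angle ∠ANK = 45°.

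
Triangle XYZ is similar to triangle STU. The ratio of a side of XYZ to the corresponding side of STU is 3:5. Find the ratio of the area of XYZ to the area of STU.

Area scales with the square of linear dimensions. If every length is multiplied by 3/5, then the area is multiplied by (3/5)^2 = 9/25.
The area ratio is 9:25.

9:25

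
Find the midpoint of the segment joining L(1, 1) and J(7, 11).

The midpoint is the point halfway along the segment.
Move half the horizontal distance: 1 + (7 - 1)/2 = 1 + 6/2 = 4
Move half the vertical distance: 1 + (11 - 1)/2 = 1 + 10/2 = 6
Midpoint = (4, 6)

(4, 6)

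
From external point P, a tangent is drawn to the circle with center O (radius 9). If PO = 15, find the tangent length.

Let T be the point of tangency. Then OT ⊥ PT (radius ⊥ tangent).
In right triangle OTP: OP² = OT² + PT²
15² = 9² + PT²
PT² = 144, PT = 12

12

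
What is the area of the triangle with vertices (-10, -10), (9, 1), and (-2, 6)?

Using the Shoelace formula for a triangle:
Area = (1/2)|x0(y1 - y2) + x1(y2 - y0) + x2(y0 - y1)|
Area = (1/2)|-10(1 - 6) + 9(6 - -10) + -2(-10 - 1)|
Area = (1/2)|50 + 144 + 22|
Area = (1/2)|216|
Area = (1/2)(216)
Area = 108

108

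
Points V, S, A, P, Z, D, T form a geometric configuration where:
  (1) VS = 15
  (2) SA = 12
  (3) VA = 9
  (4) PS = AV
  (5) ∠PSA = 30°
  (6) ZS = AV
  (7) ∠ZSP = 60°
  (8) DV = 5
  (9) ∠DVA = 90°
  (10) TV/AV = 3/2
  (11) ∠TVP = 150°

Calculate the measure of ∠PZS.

From the given relations: ZS = AV = 9; PS = AV = 9.
Step 1: By the law of cosines on triangle ZSP: ZP² = 9² + 9² − 2·9·9·cos(60°) = 81, so ZP = 9.
Step 2: By the inverse law of cosines on triangle PZS: cos(∠PZS) = (9² + 9² − 9²) / (2·9·9) = 81/162 = 0.5, so ∠PZS = 60°.

Therefore, the measure of angle ∠PZS = 60°.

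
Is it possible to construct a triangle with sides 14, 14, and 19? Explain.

For three segments to close into a triangle, no single side can be as long as the other two combined.
The longest side is 19, and 14 + 14 = 28 > 19.
A triangle can be formed.

Yes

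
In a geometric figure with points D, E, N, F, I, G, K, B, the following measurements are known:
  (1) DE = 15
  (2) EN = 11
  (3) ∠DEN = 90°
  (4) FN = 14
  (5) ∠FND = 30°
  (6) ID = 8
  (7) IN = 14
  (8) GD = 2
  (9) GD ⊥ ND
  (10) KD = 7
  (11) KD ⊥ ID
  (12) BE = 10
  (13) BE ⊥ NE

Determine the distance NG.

Step 1: By the law of cosines on triangle DEN: DN² = 15² + 11² − 2·15·11·cos(90°) = 346, so DN ≈ 18.6.
Step 2: By the law of cosines on triangle NDG: NG² = 18.6² + 2² − 2·18.6·2·cos(90°) = 350, so NG = 5·√14.

Therefore, the length of NG = 5·√14.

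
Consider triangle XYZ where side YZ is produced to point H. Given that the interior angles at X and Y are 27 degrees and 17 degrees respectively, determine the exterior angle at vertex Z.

By the exterior angle theorem, an exterior angle of a triangle equals the sum of the two remote interior angles.
Exterior angle = angle X + angle Y
Exterior angle = 27 + 17 = 44 degrees

44 degrees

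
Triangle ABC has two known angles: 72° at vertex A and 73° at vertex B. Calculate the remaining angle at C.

The interior angles sum to 180°: angle C = 180 - 72 - 73 = 35°.
The triangle is acute (angles 72°, 73°, 35°).

35 degrees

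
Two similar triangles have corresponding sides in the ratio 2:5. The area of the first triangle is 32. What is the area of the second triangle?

For similar figures, the area ratio equals the square of the side ratio.
Side ratio (the first triangle to the second triangle) = 2:5, so area ratio = 2^2:5^2 = 4:25.
If the area of the first triangle is 32, then the area of the second triangle = 32 * (25/4) = 200.

200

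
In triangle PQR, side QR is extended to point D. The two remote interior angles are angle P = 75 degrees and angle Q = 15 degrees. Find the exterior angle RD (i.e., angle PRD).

The interior angle at R is 180 - 75 - 15 = 90 degrees.
The exterior angle and interior angle at R are supplementary:
Exterior angle = 180 - 90 = 90 degrees.

90 degrees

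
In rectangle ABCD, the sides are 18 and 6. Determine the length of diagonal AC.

d = sqrt(18^2 + 6^2) = sqrt(360) = 6*sqrt(10)

6*sqrt(10)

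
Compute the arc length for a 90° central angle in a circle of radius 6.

Arc length = 2πr × θ/360
= 2π × 6 × 1/4
= 3*pi

3*pi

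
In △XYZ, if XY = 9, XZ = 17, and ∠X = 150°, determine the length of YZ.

By the law of cosines: YZ^2 = XY^2 + XZ^2 - 2*XY*XZ*cos(X)
YZ^2 = 9^2 + 17^2 - 2*9*17*cos(150°)
YZ^2 = 81 + 289 - 306*(-sqrt(3)/2)
YZ^2 = 153*sqrt(3) + 370
YZ = sqrt(153*sqrt(3) + 370)

sqrt(153*sqrt(3) + 370)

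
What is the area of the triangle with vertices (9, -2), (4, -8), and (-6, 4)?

The Shoelace formula computes the area from vertex coordinates by summing cross products.
For vertices (9,-2), (4,-8), (-6,4):
Signed sum = 9*-8 - 4*-2 + 4*4 - -6*-8 + -6*-2 - 9*4
= -64 + -32 + -24 = -120
Area = (1/2)|-120| = 60.

60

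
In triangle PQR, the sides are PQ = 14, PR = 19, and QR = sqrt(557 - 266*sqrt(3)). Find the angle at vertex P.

By the inverse law of cosines: cos(P) = (PQ² + PR² - QR²) / (2 × PQ × PR)
cos(P) = (14² + 19² - (sqrt(557 - 266*sqrt(3)))²) / (2 × 14 × 19)
cos(P) = (196 + 361 - (557 - 266*sqrt(3))) / 532
cos(P) = sqrt(3)/2
P = arccos(sqrt(3)/2) = 30°

30°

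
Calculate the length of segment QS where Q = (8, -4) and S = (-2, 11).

The horizontal distance is |-2 - 8| = 10 and the vertical distance is |11 - -4| = 15.
By the Pythagorean theorem, d = sqrt(10^2 + 15^2) = sqrt(325) = 5*sqrt(13).

5*sqrt(13)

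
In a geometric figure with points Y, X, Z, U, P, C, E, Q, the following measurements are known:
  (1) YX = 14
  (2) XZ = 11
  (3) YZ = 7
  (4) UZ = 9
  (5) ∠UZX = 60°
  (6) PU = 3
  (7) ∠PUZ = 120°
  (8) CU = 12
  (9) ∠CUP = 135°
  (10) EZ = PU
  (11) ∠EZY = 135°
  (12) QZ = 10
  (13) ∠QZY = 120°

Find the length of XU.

Step 1: By the law of cosines on triangle XZU: XU² = 11² + 9² − 2·11·9·cos(60°) = 103, so XU = √103.

Therefore, the length of XU = √103.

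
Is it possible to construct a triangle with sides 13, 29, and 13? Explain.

Check the triangle inequality: 13 + 13 = 26 ≤ 29.
Since the sum of two sides does not exceed the third, no triangle can be formed.

No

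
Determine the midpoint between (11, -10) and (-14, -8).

The midpoint is the average of the coordinates:
x: (11 + -14)/2 = -3/2
y: (-10 + -8)/2 = -9
Midpoint = (-3/2, -9)

(-3/2, -9)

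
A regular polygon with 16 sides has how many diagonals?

Total line segments between 16 vertices = C(16,2) = 120.
Subtract the 16 sides: 120 - 16 = 104 diagonals.

104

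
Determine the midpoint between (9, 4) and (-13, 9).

M = ((x₁ + x₂)/2, (y₁ + y₂)/2)
= ((9 + -13)/2, (4 + 9)/2)
= (-4/2, 13/2) = (-2, 13/2)

(-2, 13/2)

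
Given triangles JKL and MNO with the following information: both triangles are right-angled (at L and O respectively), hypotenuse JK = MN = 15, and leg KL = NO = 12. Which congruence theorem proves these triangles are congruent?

The given information provides:
both triangles are right-angled (at L and O respectively), hypotenuse JK = MN = 15, and leg KL = NO = 12
This matches the HL congruence theorem.
The hypotenuse and one leg of two right triangles are equal (Hypotenuse-Leg).

HL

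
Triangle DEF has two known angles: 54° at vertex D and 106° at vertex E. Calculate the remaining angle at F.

Let angle F = x. Then 54 + 106 + x = 180.
x = 180 - 160 = 20 degrees.

20 degrees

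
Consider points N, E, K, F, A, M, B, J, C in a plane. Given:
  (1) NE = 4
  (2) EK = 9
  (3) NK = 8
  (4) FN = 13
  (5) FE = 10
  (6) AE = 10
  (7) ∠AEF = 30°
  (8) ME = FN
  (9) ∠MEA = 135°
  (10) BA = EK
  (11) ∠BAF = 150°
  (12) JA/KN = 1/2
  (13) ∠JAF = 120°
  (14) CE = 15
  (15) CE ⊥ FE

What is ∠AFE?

Step 1: By the law of cosines on triangle FEA: FA² = 10² + 10² − 2·10·10·cos(30°) = 26.79, so FA ≈ 5.18.
Step 2: By the inverse law of cosines on triangle AFE: cos(∠AFE) = (5.18² + 10² − 10²) / (2·5.18·10) = 26.79/103.53 = 0.2588, so ∠AFE = 75°.

Therefore, the measure of angle ∠AFE = 75°.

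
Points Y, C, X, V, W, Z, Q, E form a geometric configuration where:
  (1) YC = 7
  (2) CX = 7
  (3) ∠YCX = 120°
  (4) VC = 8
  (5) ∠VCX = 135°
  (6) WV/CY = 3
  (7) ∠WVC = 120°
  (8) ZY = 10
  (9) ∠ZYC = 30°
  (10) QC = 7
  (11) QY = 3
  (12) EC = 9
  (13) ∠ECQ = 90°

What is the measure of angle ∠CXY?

Step 1: By the law of cosines on triangle XCY: XY² = 7² + 7² − 2·7·7·cos(120°) = 147, so XY = 7·√3.
Step 2: By the inverse law of cosines on triangle CXY: cos(∠CXY) = (7² + (7·√3)² − 7²) / (2·7·7·√3) = 147/169.74 = 0.866, so ∠CXY = 30°.

Therefore, the measure of angle ∠CXY = 30°.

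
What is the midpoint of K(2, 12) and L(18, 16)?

M = ((x₁ + x₂)/2, (y₁ + y₂)/2)
= ((2 + 18)/2, (12 + 16)/2)
= (20/2, 28/2) = (10, 14)

(10, 14)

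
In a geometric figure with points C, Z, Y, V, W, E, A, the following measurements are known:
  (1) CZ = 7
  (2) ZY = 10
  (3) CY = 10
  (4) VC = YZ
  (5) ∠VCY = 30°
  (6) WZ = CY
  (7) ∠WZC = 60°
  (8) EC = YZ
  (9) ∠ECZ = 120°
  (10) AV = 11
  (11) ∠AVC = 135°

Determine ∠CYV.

From the given relations: VC = YZ = 10.
Step 1: By the law of cosines on triangle YCV: YV² = 10² + 10² − 2·10·10·cos(30°) = 26.79, so YV ≈ 5.18.
Step 2: By the inverse law of cosines on triangle CYV: cos(∠CYV) = (10² + 5.18² − 10²) / (2·10·5.18) = 26.79/103.53 = 0.2588, so ∠CYV = 75°.

Therefore, the measure of angle ∠CYV = 75°.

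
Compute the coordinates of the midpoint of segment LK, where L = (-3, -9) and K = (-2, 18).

The midpoint is the average of the coordinates:
x: (-3 + -2)/2 = -5/2
y: (-9 + 18)/2 = 9/2
Midpoint = (-5/2, 9/2)

(-5/2, 9/2)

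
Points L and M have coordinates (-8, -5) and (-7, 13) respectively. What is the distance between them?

The horizontal distance is |-7 - -8| = 1 and the vertical distance is |13 - -5| = 18.
By the Pythagorean theorem, d = sqrt(1^2 + 18^2) = sqrt(325) = 5*sqrt(13).

5*sqrt(13)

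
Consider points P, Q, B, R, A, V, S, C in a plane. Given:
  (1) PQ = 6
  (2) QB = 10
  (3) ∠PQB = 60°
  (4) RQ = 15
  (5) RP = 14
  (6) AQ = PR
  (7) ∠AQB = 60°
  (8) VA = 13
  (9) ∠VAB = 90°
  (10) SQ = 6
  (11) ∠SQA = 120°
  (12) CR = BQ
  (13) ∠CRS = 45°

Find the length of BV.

From the given relations: AQ = PR = 14.
Step 1: By the law of cosines on triangle BQA: BA² = 10² + 14² − 2·10·14·cos(60°) = 156, so BA = 2·√39.
Step 2: By the law of cosines on triangle BAV: BV² = (2·√39)² + 13² − 2·2·√39·13·cos(90°) = 325, so BV = 5·√13.

Therefore, the length of BV = 5·√13.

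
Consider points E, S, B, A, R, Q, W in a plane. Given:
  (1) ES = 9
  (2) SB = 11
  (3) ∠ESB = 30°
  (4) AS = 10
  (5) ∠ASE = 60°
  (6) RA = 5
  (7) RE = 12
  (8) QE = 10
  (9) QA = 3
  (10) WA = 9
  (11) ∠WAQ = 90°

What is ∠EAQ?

Step 1: By the law of cosines on triangle ASE: AE² = 10² + 9² − 2·10·9·cos(60°) = 91, so AE = √91.
Step 2: By the inverse law of cosines on triangle EAQ: cos(∠EAQ) = (√91² + 3² − 10²) / (2·√91·3) = 0/57.24 = 0, so ∠EAQ = 90°.

Therefore, the measure of angle ∠EAQ = 90°.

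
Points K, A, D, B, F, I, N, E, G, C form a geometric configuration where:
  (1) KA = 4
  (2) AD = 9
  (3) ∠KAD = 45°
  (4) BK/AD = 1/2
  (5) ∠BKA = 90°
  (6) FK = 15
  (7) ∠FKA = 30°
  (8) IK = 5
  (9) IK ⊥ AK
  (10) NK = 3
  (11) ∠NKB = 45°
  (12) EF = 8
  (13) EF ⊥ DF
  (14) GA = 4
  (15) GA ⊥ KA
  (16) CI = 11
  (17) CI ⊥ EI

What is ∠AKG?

Step 1: By the law of cosines on triangle KAG: KG² = 4² + 4² − 2·4·4·cos(90°) = 32, so KG = 4·√2.
Step 2: By the inverse law of cosines on triangle AKG: cos(∠AKG) = (4² + (4·√2)² − 4²) / (2·4·4·√2) = 32/45.25 = 0.7071, so ∠AKG = 45°.

Therefore, the measure of angle ∠AKG = 45°.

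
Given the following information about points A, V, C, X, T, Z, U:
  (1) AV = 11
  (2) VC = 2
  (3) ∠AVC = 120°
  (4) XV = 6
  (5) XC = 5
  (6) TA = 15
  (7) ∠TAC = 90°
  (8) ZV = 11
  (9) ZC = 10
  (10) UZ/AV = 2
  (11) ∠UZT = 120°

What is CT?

Step 1: By the law of cosines on triangle CVA: CA² = 2² + 11² − 2·2·11·cos(120°) = 147, so CA = 7·√3.
Step 2: By the law of cosines on triangle CAT: CT² = (7·√3)² + 15² − 2·7·√3·15·cos(90°) = 372, so CT = 2·√93.

Therefore, the length of CT = 2·√93.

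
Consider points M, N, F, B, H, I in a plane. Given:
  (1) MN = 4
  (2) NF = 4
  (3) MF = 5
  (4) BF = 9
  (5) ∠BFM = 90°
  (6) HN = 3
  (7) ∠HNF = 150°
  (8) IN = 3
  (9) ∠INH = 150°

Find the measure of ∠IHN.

Step 1: By the law of cosines on triangle HNI: HI² = 3² + 3² − 2·3·3·cos(150°) = 33.59, so HI ≈ 5.8.
Step 2: By the inverse law of cosines on triangle IHN: cos(∠IHN) = (5.8² + 3² − 3²) / (2·5.8·3) = 33.59/34.77 = 0.9659, so ∠IHN = 15°.

Therefore, the measure of angle ∠IHN = 15°.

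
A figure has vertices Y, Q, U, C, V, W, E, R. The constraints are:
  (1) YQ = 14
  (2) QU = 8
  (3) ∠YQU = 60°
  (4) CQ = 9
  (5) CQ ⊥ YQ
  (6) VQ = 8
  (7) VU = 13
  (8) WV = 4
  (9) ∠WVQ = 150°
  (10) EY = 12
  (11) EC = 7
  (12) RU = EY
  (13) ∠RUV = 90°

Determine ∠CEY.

Step 1: By the law of cosines on triangle CQY: CY² = 9² + 14² − 2·9·14·cos(90°) = 277, so CY ≈ 16.64.
Step 2: By the inverse law of cosines on triangle CEY: cos(∠CEY) = (7² + 12² − 16.64²) / (2·7·12) = -84/168 = -0.5, so ∠CEY = 120°.

Therefore, the measure of angle ∠CEY = 120°.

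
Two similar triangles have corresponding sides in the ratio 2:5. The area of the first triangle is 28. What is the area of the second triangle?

For similar figures, the area ratio equals the square of the side ratio.
Side ratio (the first triangle to the second triangle) = 2:5, so area ratio = 2^2:5^2 = 4:25.
If the area of the first triangle is 28, then the area of the second triangle = 28 * (25/4) = 175.

175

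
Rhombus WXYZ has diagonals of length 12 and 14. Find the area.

The diagonals of a rhombus divide it into four right triangles.
Each triangle has legs 12/ 2 = 6 and 14/2 = 7, so each has area (1/2)*6*7 = 21.
Four such triangles give total area = (d1 * d2) / 2 = 84.

84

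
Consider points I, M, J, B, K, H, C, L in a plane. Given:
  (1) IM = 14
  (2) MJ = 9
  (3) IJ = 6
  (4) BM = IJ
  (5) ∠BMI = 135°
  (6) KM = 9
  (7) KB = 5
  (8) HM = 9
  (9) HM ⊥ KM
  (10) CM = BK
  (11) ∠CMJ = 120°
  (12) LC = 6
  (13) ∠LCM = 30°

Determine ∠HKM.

Step 1: By the law of cosines on triangle KMH: KH² = 9² + 9² − 2·9·9·cos(90°) = 162, so KH = 9·√2.
Step 2: By the inverse law of cosines on triangle HKM: cos(∠HKM) = ((9·√2)² + 9² − 9²) / (2·9·√2·9) = 162/229.1 = 0.7071, so ∠HKM = 45°.

Therefore, the measure of angle ∠HKM = 45°.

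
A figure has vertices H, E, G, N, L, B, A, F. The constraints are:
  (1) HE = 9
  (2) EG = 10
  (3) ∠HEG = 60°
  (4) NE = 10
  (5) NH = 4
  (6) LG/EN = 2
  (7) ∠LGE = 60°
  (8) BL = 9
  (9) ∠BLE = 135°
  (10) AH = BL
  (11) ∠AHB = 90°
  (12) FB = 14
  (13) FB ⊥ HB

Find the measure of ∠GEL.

From the given relations: LG = 2·EN = 2·10 = 20.
Step 1: By the law of cosines on triangle EGL: EL² = 10² + 20² − 2·10·20·cos(60°) = 300, so EL = 10·√3.
Step 2: By the inverse law of cosines on triangle GEL: cos(∠GEL) = (10² + (10·√3)² − 20²) / (2·10·10·√3) = 0/346.41 = 0, so ∠GEL = 90°.

Therefore, the measure of angle ∠GEL = 90°.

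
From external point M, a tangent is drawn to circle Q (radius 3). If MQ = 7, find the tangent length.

The tangent, radius, and line from the external point to the center form a right triangle.
The right angle is where the tangent meets the radius.
By the Pythagorean theorem: tangent² + 3² = 7²
tangent² = 49 - 9 = 40
tangent = 2*sqrt(10)

2*sqrt(10)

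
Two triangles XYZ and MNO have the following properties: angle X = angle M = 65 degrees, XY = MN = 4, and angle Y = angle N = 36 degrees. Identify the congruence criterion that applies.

Consider the given information: angle X = angle M = 65 degrees, XY = MN = 4, and angle Y = angle N = 36 degrees
This is not SSS or SAS: SSS requires all three pairs of sides, but we don't have that. SAS requires two sides and the included angle between them.
The correct criterion is ASA. Two pairs of corresponding angles and the included side are equal (Angle-Side-Angle).

ASA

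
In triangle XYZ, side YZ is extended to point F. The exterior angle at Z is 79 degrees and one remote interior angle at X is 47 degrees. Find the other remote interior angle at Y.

The exterior angle theorem states that an exterior angle equals the sum of the two non-adjacent interior angles.
So 79 = 47 + angle Y, which gives angle Y = 79 - 47 = 32 degrees.

32 degrees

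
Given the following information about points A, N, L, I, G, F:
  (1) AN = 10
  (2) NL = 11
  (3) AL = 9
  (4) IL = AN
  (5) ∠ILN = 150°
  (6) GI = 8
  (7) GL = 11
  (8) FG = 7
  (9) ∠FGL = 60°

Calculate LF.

Step 1: By the law of cosines on triangle LGF: LF² = 11² + 7² − 2·11·7·cos(60°) = 93, so LF = √93.

Therefore, the length of LF = √93.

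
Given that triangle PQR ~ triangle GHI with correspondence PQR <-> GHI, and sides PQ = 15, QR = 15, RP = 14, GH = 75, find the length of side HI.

Similar triangles have proportional sides. Setting up the proportion:
GH / PQ = HI / QR
75 / 15 = HI / 15
HI = 15 * 75 / 15 = 75.

75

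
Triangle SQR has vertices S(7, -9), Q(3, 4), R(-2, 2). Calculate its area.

Using the Shoelace formula for a triangle:
Area = (1/2)|x0(y1 - y2) + x1(y2 - y0) + x2(y0 - y1)|
Area = (1/2)|7(4 - 2) + 3(2 - -9) + -2(-9 - 4)|
Area = (1/2)|14 + 33 + 26|
Area = (1/2)|73|
Area = (1/2)(73)
Area = 73/2

73/2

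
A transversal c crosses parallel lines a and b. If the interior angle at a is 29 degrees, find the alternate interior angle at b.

Alternate interior angles lie on opposite sides of the transversal, between the parallel lines.
By the alternate interior angle theorem, they are equal: 29 degrees.

29 degrees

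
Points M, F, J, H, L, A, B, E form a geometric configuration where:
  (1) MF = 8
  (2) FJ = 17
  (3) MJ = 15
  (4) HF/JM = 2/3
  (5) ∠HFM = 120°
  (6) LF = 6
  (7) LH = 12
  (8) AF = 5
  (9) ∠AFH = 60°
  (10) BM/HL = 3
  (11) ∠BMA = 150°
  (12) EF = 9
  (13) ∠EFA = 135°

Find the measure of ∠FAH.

From the given relations: HF = 2/3·JM = 2/3·15 = 10.
Step 1: By the law of cosines on triangle AFH: AH² = 5² + 10² − 2·5·10·cos(60°) = 75, so AH = 5·√3.
Step 2: By the inverse law of cosines on triangle FAH: cos(∠FAH) = (5² + (5·√3)² − 10²) / (2·5·5·√3) = 0/86.6 = 0, so ∠FAH = 90°.

Therefore, the measure of angle ∠FAH = 90°.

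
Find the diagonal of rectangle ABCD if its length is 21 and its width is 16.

d = sqrt(21^2 + 16^2) = sqrt(697)

sqrt(697)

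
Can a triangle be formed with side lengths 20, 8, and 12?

No.
The triangle inequality is violated: 8 + 12 = 20 ≤ 20.
These lengths cannot form a triangle.

No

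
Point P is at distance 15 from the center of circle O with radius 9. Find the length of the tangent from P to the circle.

tangent = √(d² - r²) = √(15² - 9²) = √(225 - 81) = √144 = 12

12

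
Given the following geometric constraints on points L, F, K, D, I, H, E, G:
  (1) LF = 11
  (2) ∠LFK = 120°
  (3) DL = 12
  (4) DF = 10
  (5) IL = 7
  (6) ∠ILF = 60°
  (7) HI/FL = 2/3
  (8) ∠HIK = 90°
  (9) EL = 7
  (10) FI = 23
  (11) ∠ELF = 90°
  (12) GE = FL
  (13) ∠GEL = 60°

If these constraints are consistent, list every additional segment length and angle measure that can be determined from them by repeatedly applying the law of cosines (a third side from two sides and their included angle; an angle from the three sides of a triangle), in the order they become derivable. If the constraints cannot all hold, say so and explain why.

These constraints are not satisfiable: by the triangle inequality in triangle LFI, (1) LF = 11 and (5) IL = 7 force FI ≤ 11 + 7 = 18, but (10) says FI = 23. No planar figure meets all of them, so nothing further can be derived.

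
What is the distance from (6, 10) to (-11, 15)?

d = sqrt((-11 - 6)^2 + (15 - 10)^2)
d = sqrt(-17^2 + 5^2)
d = sqrt(289 + 25)
d = sqrt(314)

sqrt(314)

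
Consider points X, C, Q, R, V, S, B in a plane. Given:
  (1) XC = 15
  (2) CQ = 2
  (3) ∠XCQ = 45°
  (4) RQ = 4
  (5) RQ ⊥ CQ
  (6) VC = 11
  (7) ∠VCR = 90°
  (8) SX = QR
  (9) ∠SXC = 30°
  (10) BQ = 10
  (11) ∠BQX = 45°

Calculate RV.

Step 1: By the law of cosines on triangle CQR: CR² = 2² + 4² − 2·2·4·cos(90°) = 20, so CR = 2·√5.
Step 2: By the law of cosines on triangle RCV: RV² = (2·√5)² + 11² − 2·2·√5·11·cos(90°) = 141, so RV = √141.

Therefore, the length of RV = √141.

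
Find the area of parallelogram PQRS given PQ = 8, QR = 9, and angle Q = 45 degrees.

Area = 8 * 9 * sin(45°) = 72 * sqrt(2)/2 = 36*sqrt(2)

36*sqrt(2)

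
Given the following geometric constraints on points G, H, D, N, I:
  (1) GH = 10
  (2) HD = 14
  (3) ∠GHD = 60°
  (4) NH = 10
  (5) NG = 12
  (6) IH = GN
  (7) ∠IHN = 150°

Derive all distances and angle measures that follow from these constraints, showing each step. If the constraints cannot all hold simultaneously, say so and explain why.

The constraints are consistent.

From the given relations:
  IH = GN = 12

Step 1: From GH = 10, HD = 14, and ∠GHD = 60°, by the law of cosines:
  GD² = GH² + HD² - 2·GH·HD·cos(60°) = 100 + 196 - 140 = 156
  GD = 2·√39

Step 2: From NH = 10, HI = 12, and ∠NHI = 150°, by the law of cosines:
  NI² = NH² + HI² - 2·NH·HI·cos(150°) = 100 + 144 + 207.8 = 451.8
  NI ≈ 21.26

Step 3: From GH = 10, GN = 12, HN = 10, by the inverse law of cosines:
  cos(∠HGN) = (GH² + GN² - HN²) / (2·GH·GN)
  ∠HGN = 53.13°

Step 4: From HG = 10, HN = 10, GN = 12, by the inverse law of cosines:
  cos(∠GHN) = (HG² + HN² - GN²) / (2·HG·HN)
  ∠GHN = 73.74°

Step 5: From NG = 12, NH = 10, GH = 10, by the inverse law of cosines:
  cos(∠GNH) = (NG² + NH² - GH²) / (2·NG·NH)
  ∠GNH = 53.13°

Step 6: From GD = 2·√39, GH = 10, DH = 14, by the inverse law of cosines:
  cos(∠DGH) = (GD² + GH² - DH²) / (2·GD·GH)
  ∠DGH = 76.1°

Step 7: From DG = 2·√39, DH = 14, GH = 10, by the inverse law of cosines:
  cos(∠GDH) = (DG² + DH² - GH²) / (2·DG·DH)
  ∠GDH = 43.9°

Step 8: From NH = 10, NI = 21.26, HI = 12, by the inverse law of cosines:
  cos(∠HNI) = (NH² + NI² - HI²) / (2·NH·NI)
  ∠HNI = 16.4°

Step 9: From IH = 12, IN = 21.26, HN = 10, by the inverse law of cosines:
  cos(∠HIN) = (IH² + IN² - HN²) / (2·IH·IN)
  ∠HIN = 13.6°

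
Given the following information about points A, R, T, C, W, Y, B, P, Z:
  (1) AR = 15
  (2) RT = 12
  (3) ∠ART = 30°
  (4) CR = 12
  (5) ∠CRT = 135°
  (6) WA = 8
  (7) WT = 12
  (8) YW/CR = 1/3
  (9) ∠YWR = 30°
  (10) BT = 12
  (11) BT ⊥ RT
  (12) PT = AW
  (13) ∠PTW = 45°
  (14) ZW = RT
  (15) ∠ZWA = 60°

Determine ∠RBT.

Step 1: By the law of cosines on triangle BTR: BR² = 12² + 12² − 2·12·12·cos(90°) = 288, so BR = 12·√2.
Step 2: By the inverse law of cosines on triangle RBT: cos(∠RBT) = ((12·√2)² + 12² − 12²) / (2·12·√2·12) = 288/407.29 = 0.7071, so ∠RBT = 45°.

Therefore, the measure of angle ∠RBT = 45°.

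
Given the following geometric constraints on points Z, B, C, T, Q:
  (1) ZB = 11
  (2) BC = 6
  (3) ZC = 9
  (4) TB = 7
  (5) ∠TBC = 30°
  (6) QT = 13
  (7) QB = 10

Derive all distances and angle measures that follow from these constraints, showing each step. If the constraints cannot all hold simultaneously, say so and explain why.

The constraints are consistent.

Step 1: From CB = 6, BT = 7, and ∠CBT = 30°, by the law of cosines:
  CT² = CB² + BT² - 2·CB·BT·cos(30°) = 36 + 49 - 72.75 = 12.25
  CT ≈ 3.5

Step 2: From ZB = 11, ZC = 9, BC = 6, by the inverse law of cosines:
  cos(∠BZC) = (ZB² + ZC² - BC²) / (2·ZB·ZC)
  ∠BZC = 33.03°

Step 3: From BC = 6, BZ = 11, CZ = 9, by the inverse law of cosines:
  cos(∠CBZ) = (BC² + BZ² - CZ²) / (2·BC·BZ)
  ∠CBZ = 54.85°

Step 4: From BQ = 10, BT = 7, QT = 13, by the inverse law of cosines:
  cos(∠QBT) = (BQ² + BT² - QT²) / (2·BQ·BT)
  ∠QBT = 98.21°

Step 5: From CB = 6, CZ = 9, BZ = 11, by the inverse law of cosines:
  cos(∠BCZ) = (CB² + CZ² - BZ²) / (2·CB·CZ)
  ∠BCZ = 92.12°

Step 6: From TB = 7, TQ = 13, BQ = 10, by the inverse law of cosines:
  cos(∠BTQ) = (TB² + TQ² - BQ²) / (2·TB·TQ)
  ∠BTQ = 49.58°

Step 7: From QB = 10, QT = 13, BT = 7, by the inverse law of cosines:
  cos(∠BQT) = (QB² + QT² - BT²) / (2·QB·QT)
  ∠BQT = 32.2°

Step 8: From CB = 6, CT = 3.5, BT = 7, by the inverse law of cosines:
  cos(∠BCT) = (CB² + CT² - BT²) / (2·CB·CT)
  ∠BCT = 91.02°

Step 9: From TB = 7, TC = 3.5, BC = 6, by the inverse law of cosines:
  cos(∠BTC) = (TB² + TC² - BC²) / (2·TB·TC)
  ∠BTC = 58.98°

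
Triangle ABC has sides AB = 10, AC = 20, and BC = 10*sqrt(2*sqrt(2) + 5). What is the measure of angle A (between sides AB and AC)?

When all three sides of a triangle are known, the law of cosines can be rearranged to find any angle.
cos(C) = (a² + b² - c²) / (2ab) gives cos(A) = -sqrt(2)/2.
Taking the inverse cosine: A = 135°.

135°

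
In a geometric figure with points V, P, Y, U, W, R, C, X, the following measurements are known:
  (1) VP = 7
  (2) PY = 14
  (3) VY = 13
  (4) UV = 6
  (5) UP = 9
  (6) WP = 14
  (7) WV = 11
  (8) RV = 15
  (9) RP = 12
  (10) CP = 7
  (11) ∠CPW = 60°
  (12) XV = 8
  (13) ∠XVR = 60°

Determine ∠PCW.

Step 1: By the law of cosines on triangle CPW: CW² = 7² + 14² − 2·7·14·cos(60°) = 147, so CW = 7·√3.
Step 2: By the inverse law of cosines on triangle PCW: cos(∠PCW) = (7² + (7·√3)² − 14²) / (2·7·7·√3) = 0/169.74 = 0, so ∠PCW = 90°.

Therefore, the measure of angle ∠PCW = 90°.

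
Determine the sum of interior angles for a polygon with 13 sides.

The sum of interior angles of an n-sided polygon is (n - 2) * 180.
For n = 13: (13 - 2) * 180 = 11 * 180 = 1980 degrees.

1980 degrees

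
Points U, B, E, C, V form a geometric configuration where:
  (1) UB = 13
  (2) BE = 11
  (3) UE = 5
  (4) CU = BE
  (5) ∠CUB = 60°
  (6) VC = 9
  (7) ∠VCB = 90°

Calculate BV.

From the given relations: CU = BE = 11.
Step 1: By the law of cosines on triangle BUC: BC² = 13² + 11² − 2·13·11·cos(60°) = 147, so BC = 7·√3.
Step 2: By the law of cosines on triangle BCV: BV² = (7·√3)² + 9² − 2·7·√3·9·cos(90°) = 228, so BV = 2·√57.

Therefore, the length of BV = 2·√57.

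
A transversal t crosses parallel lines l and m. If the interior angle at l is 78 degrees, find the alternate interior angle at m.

Alternate interior angles formed by parallel lines and a transversal are equal.
The given angle is 78 degrees.
The alternate interior angle = 78 degrees.

78 degrees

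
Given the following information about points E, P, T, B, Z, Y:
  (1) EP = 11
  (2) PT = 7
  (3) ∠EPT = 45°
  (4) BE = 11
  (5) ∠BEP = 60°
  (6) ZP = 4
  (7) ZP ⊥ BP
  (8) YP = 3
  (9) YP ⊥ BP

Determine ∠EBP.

Step 1: By the law of cosines on triangle BEP: BP² = 11² + 11² − 2·11·11·cos(60°) = 121, so BP = 11.
Step 2: By the inverse law of cosines on triangle EBP: cos(∠EBP) = (11² + 11² − 11²) / (2·11·11) = 121/242 = 0.5, so ∠EBP = 60°.

Therefore, the measure of angle ∠EBP = 60°.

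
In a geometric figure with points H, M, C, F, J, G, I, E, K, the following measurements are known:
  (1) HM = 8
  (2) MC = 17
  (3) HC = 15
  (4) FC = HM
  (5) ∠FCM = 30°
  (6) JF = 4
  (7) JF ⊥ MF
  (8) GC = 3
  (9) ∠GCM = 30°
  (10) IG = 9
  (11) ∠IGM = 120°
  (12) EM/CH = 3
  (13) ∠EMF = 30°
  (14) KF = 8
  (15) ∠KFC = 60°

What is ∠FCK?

From the given relations: FC = HM = 8.
Step 1: By the law of cosines on triangle CFK: CK² = 8² + 8² − 2·8·8·cos(60°) = 64, so CK = 8.
Step 2: By the inverse law of cosines on triangle FCK: cos(∠FCK) = (8² + 8² − 8²) / (2·8·8) = 64/128 = 0.5, so ∠FCK = 60°.

Therefore, the measure of angle ∠FCK = 60°.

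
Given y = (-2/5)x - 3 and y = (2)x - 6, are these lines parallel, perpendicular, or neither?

Slope of line 1: m1 = -2/5
Slope of line 2: m2 = 2
For parallel lines we need equal slopes: -2/5 != 2.
For perpendicular lines we need m1*m2 = -1: (-2/5)(2) = -4/5 != -1.
Since neither condition holds, the lines are neither parallel nor perpendicular.

Neither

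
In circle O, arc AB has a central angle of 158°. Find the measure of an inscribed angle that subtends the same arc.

An inscribed angle intercepts an arc from a point on the circle, while the central angle intercepts the same arc from the center.
The inscribed angle is always half the central angle: 158° / 2 = 79°.

79°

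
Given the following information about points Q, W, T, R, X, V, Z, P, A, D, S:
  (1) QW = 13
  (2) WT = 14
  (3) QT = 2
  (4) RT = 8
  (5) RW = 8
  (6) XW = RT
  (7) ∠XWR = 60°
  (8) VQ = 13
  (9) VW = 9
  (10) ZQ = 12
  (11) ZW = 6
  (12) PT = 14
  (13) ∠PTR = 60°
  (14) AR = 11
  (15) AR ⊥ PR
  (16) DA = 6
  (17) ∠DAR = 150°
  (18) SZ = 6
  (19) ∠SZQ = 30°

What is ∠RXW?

From the given relations: XW = RT = 8.
Step 1: By the law of cosines on triangle XWR: XR² = 8² + 8² − 2·8·8·cos(60°) = 64, so XR = 8.
Step 2: By the inverse law of cosines on triangle RXW: cos(∠RXW) = (8² + 8² − 8²) / (2·8·8) = 64/128 = 0.5, so ∠RXW = 60°.

Therefore, the measure of angle ∠RXW = 60°.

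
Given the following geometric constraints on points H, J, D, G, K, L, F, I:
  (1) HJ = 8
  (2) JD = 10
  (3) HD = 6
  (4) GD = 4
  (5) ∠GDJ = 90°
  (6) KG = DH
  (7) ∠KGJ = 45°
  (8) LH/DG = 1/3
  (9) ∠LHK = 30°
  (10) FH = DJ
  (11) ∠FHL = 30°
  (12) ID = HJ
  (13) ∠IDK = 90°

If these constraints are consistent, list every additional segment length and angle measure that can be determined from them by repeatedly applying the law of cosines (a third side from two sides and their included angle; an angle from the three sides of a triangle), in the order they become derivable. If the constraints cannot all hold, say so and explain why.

The constraints are consistent. Derivable facts, in order:
After 1 step:
- JG = 2·√29
- LF ≈ 8.87
- ∠DHJ = 90°
- ∠DJH = 36.87°
- ∠HDJ = 53.13°
After 2 steps:
- JK ≈ 7.79
- ∠DGJ = 68.2°
- ∠DJG = 21.8°
- ∠FLH = 145.69°
- ∠HFL = 4.31°
After 3 steps:
- ∠GJK = 33.02°
- ∠GKJ = 101.98°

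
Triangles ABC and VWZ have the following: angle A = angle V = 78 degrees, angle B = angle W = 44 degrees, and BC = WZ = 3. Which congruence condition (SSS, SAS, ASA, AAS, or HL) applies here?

The given information matches AAS: Two pairs of corresponding angles and a non-included side are equal (Angle-Angle-Side).

AAS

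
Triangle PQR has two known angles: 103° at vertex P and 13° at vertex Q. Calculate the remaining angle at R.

By the triangle angle sum property, the three interior angles of any triangle add up to 180°.
We know angle P = 103° and angle Q = 13°, so their sum is 116°.
Therefore angle R = 180° - 116° = 64°.

64 degrees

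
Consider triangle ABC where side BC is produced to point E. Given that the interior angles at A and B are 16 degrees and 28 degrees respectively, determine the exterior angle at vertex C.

By the exterior angle theorem, an exterior angle of a triangle equals the sum of the two remote interior angles.
Exterior angle = angle A + angle B
Exterior angle = 16 + 28 = 44 degrees

44 degrees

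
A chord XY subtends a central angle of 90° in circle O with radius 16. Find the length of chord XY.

Chord length = 2r sin(θ/2)
= 2 × 16 × sin(90°/2)
= 2 × 16 × sin(45°)
= 16*sqrt(2)

16*sqrt(2)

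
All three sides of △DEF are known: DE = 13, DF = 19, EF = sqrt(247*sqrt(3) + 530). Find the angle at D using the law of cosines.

cos(D) = (13² + 19² - (sqrt(247*sqrt(3) + 530))²) / (2 × 13 × 19) = -sqrt(3)/2, so D = arccos(-sqrt(3)/2) = 150°.

150°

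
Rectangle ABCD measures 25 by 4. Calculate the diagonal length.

Using the Pythagorean theorem:
d² = 25² + 4² = 625 + 16 = 641
d = sqrt(641)

sqrt(641)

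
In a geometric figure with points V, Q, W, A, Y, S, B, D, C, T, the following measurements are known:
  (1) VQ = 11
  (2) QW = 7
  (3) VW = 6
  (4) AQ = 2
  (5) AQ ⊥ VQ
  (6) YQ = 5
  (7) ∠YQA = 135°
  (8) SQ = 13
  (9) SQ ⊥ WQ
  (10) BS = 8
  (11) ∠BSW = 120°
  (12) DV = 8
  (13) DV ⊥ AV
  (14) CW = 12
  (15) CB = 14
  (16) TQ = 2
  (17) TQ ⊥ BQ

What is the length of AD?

Step 1: By the law of cosines on triangle VQA: VA² = 11² + 2² − 2·11·2·cos(90°) = 125, so VA = 5·√5.
Step 2: By the law of cosines on triangle AVD: AD² = (5·√5)² + 8² − 2·5·√5·8·cos(90°) = 189, so AD = 3·√21.

Therefore, the length of AD = 3·√21.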